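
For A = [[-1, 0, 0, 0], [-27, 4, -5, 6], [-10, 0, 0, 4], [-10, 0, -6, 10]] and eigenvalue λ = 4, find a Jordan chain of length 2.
We seek v_1 ∈ ker((A - 4I)^2) \ ker(A - 4I), then set v_{i+1} = (A - 4I) v_i.

One such chain is v_1 = [[0, 2, 1, 1]]^T, v_2 = [[0, 1, 0, 0]]^T. Check: (A - 4I) v_2 = [[0, 0, 0, 0]]^T = 0.

v_1 = [[0, 2, 1, 1]]^T, v_2 = [[0, 1, 0, 0]]^T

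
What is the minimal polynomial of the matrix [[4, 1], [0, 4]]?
The characteristic polynomial factors as (x - 4)^2. The minimal polynomial is ∏(x - λ)^{k_λ} where k_λ is the size of the largest Jordan block at λ.

For λ = 4: rank(A - 4I) = 1, and the largest Jordan block has size 2 (the smallest k with rank((A - 4I)^k) = rank((A - 4I)^(k+1))).

So m_A(x) = (x - 4)^2.

m_A(x) = (x - 4)^2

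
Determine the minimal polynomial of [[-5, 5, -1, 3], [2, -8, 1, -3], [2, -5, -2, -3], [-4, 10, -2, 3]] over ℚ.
The characteristic polynomial factors as (x + 3)^4. The minimal polynomial is ∏(x - λ)^{k_λ} where k_λ is the size of the largest Jordan block at λ.

For λ = -3: rank(A + 3I) = 1, and the largest Jordan block has size 2 (the smallest k with rank((A + 3I)^k) = rank((A + 3I)^(k+1))).

So m_A(x) = (x + 3)^2.

m_A(x) = (x + 3)^2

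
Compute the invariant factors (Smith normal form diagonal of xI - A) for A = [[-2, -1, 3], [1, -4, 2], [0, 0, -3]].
(x + 3)^3

The Jordan structure of A has elementary divisors (x + 3)^3. Arranging the block sizes at each eigenvalue in decreasing order and taking row products gives the invariant factors.

Invariant factors (smallest first, each dividing the next): (x + 3)^3.

Check: the last factor (x + 3)^3 is the minimal polynomial, and the product (x + 3)^3 is the characteristic polynomial.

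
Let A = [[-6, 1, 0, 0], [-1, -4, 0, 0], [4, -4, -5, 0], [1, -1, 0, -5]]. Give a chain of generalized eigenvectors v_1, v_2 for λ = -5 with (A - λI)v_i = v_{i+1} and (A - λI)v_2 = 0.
v_1 = [[0, 1, -4, -1]]^T, v_2 = [[1, 1, -4, -1]]^T

We seek v_1 ∈ ker((A + 5I)^2) \ ker(A + 5I), then set v_{i+1} = (A + 5I) v_i.

One such chain is v_1 = [[0, 1, -4, -1]]^T, v_2 = [[1, 1, -4, -1]]^T. Check: (A + 5I) v_2 = [[0, 0, 0, 0]]^T = 0.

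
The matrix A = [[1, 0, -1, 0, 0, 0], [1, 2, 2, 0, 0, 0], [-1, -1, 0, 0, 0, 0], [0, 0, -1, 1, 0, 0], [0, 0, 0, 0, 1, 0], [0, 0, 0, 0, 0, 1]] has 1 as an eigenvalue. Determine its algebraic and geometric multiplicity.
algebraic multiplicity 6, geometric multiplicity 4

The characteristic polynomial is (x - 1)^6, so the factor x - 1 appears with exponent 6: the algebraic multiplicity is 6.

rank(A - I) = 2, so the eigenspace has dimension 6 - 2 = 4: the geometric multiplicity is 4.

Since 4 < 6, A is not diagonalizable.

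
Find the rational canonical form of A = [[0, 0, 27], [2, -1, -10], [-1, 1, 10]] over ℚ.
R = [[0, 0, 27], [1, 0, -27], [0, 1, 9]]

The invariant factors of A (the non-unit diagonal entries of the Smith normal form of xI - A over ℚ[x]) are (x - 3)^3, each dividing the next. The characteristic polynomial is their product, (x - 3)^3.

The rational canonical form is the block-diagonal matrix of companion matrices C(f_i):
R = [[0, 0, 27], [1, 0, -27], [0, 1, 9]].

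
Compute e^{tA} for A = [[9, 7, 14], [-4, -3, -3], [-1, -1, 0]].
A has Jordan form J = [[2, 1, 0], [0, 2, 1], [0, 0, 2]] with A = PJP^{-1}, so e^{tA} = P e^{tJ} P^{-1}.

For a Jordan block J_k(λ), e^{tJ_k(λ)} = e^{λt} · (I + tN + t^2 N^2/2! + ... + t^{k-1} N^{k-1}/(k-1)!) where N is the nilpotent superdiagonal part.

Assembling the blocks and conjugating back gives the entries of e^{tA} as shown above.

e^{tA} = [[(7*t^2 + 14*t + 2)*e^{2*t}/2, 7*t*e^{2*t}, 7*t*(7*t + 4)*e^{2*t}/2], [t*(-5*t - 8)*e^{2*t}/2, (1 - 5*t)*e^{2*t}, t*(-35*t - 6)*e^{2*t}/2], [t*(-t - 2)*e^{2*t}/2, -t*e^{2*t}, (-7*t^2 - 4*t + 2)*e^{2*t}/2]]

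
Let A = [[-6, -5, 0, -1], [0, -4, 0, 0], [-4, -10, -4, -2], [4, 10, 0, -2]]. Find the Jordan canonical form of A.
J = [[-4, 1, 0, 0], [0, -4, 0, 0], [0, 0, -4, 0], [0, 0, 0, -4]]

The characteristic polynomial is det(xI - A) = (x + 4)^4, so the eigenvalues are -4 (algebraic multiplicity 4).

For λ = -4: rank(A + 4I) = 1, rank((A + 4I)^2) = 0. The eigenspace has dimension 4 - 1 = 3, so there are 3 Jordan blocks; the rank sequence gives block sizes [2, 1, 1].

Assembling the blocks gives the Jordan form J above.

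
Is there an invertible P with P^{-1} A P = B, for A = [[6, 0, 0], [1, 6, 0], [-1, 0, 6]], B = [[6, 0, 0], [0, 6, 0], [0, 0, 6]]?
Both have characteristic polynomial (x - 6)^3, but the minimal polynomial of A is (x - 6)^2 while the minimal polynomial of B is x - 6. The minimal polynomial is a similarity invariant, so A and B are not similar.

No.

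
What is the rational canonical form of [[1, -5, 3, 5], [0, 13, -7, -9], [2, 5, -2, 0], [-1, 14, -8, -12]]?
The invariant factors of A (the non-unit diagonal entries of the Smith normal form of xI - A over ℚ[x]) are x(x^3 + x + 3), each dividing the next. The characteristic polynomial is their product, x(x^3 + x + 3).

The rational canonical form is the block-diagonal matrix of companion matrices C(f_i):
R = [[0, 0, 0, 0], [1, 0, 0, -3], [0, 1, 0, -1], [0, 0, 1, 0]].

Note the characteristic polynomial does not split into linear factors over ℚ, so A has no Jordan form over ℚ; the rational canonical form exists over any field.

R = [[0, 0, 0, 0], [1, 0, 0, -3], [0, 1, 0, -1], [0, 0, 1, 0]]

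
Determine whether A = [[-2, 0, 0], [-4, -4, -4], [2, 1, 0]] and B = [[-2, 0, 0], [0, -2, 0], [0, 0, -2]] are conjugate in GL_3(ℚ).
No.

Both have characteristic polynomial (x + 2)^3, but the minimal polynomial of A is (x + 2)^2 while the minimal polynomial of B is x + 2. The minimal polynomial is a similarity invariant, so A and B are not similar.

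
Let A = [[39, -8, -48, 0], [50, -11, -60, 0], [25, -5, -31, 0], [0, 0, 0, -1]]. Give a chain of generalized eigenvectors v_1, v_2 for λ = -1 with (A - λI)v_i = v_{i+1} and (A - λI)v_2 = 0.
v_1 = [[-3, -2, -2, 2]]^T, v_2 = [[-8, -10, -5, 0]]^T

We seek v_1 ∈ ker((A + I)^2) \ ker(A + I), then set v_{i+1} = (A + I) v_i.

One such chain is v_1 = [[-3, -2, -2, 2]]^T, v_2 = [[-8, -10, -5, 0]]^T. Check: (A + I) v_2 = [[0, 0, 0, 0]]^T = 0.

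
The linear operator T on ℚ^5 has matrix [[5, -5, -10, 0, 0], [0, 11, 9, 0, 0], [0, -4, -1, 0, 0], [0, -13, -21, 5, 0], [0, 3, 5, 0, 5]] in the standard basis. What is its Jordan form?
The characteristic polynomial is det(xI - A) = (x - 5)^5, so the eigenvalues are 5 (algebraic multiplicity 5).

For λ = 5: rank(A - 5I) = 2, rank((A - 5I)^2) = 1, rank((A - 5I)^3) = 0. The eigenspace has dimension 5 - 2 = 3, so there are 3 Jordan blocks; the rank sequence gives block sizes [3, 1, 1].

Assembling the blocks gives the Jordan form J above.

J = [[5, 1, 0, 0, 0], [0, 5, 1, 0, 0], [0, 0, 5, 0, 0], [0, 0, 0, 5, 0], [0, 0, 0, 0, 5]]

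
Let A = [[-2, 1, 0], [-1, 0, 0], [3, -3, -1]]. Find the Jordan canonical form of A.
J = [[-1, 1, 0], [0, -1, 0], [0, 0, -1]]

The characteristic polynomial is det(xI - A) = (x + 1)^3, so the eigenvalues are -1 (algebraic multiplicity 3).

For λ = -1: rank(A + I) = 1, rank((A + I)^2) = 0. The eigenspace has dimension 3 - 1 = 2, so there are 2 Jordan blocks; the rank sequence gives block sizes [2, 1].

Assembling the blocks gives the Jordan form J above.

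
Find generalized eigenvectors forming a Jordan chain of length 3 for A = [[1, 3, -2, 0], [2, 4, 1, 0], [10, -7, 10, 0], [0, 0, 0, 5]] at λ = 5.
We seek v_1 ∈ ker((A - 5I)^3) \ ker((A - 5I)^2), then set v_{i+1} = (A - 5I) v_i.

One such chain is v_1 = [[0, 2, 3, 0]]^T, v_2 = [[0, 1, 1, 0]]^T, v_3 = [[1, 0, -2, 0]]^T. Check: (A - 5I) v_3 = [[0, 0, 0, 0]]^T = 0.

v_1 = [[0, 2, 3, 0]]^T, v_2 = [[0, 1, 1, 0]]^T, v_3 = [[1, 0, -2, 0]]^T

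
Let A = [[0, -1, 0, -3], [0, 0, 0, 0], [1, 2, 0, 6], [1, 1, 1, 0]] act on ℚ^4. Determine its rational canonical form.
The invariant factors of A (the non-unit diagonal entries of the Smith normal form of xI - A over ℚ[x]) are x(x^3 - 3x + 3), each dividing the next. The characteristic polynomial is their product, x(x^3 - 3x + 3).

The rational canonical form is the block-diagonal matrix of companion matrices C(f_i):
R = [[0, 0, 0, 0], [1, 0, 0, -3], [0, 1, 0, 3], [0, 0, 1, 0]].

Note the characteristic polynomial does not split into linear factors over ℚ, so A has no Jordan form over ℚ; the rational canonical form exists over any field.

R = [[0, 0, 0, 0], [1, 0, 0, -3], [0, 1, 0, 3], [0, 0, 1, 0]]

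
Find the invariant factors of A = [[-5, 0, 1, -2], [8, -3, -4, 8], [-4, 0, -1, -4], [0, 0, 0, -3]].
x + 3, x + 3, (x + 3)^2

The Jordan structure of A has elementary divisors (x + 3)^2, (x + 3), (x + 3). Arranging the block sizes at each eigenvalue in decreasing order and taking row products gives the invariant factors.

Invariant factors (smallest first, each dividing the next): x + 3, x + 3, (x + 3)^2.

Check: the last factor (x + 3)^2 is the minimal polynomial, and the product (x + 3)^4 is the characteristic polynomial.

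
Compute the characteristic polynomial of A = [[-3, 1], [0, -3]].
χ_A(x) = (x + 3)^2

xI - A = [[x + 3, -1], [0, x + 3]].

Expanding det(xI - A) along the first row:
det(xI - A) = + (x + 3)·det([[x + 3]]) - (-1)·det([[0]]).

Evaluating gives χ_A(x) = x^2 + 6x + 9 = (x + 3)^2.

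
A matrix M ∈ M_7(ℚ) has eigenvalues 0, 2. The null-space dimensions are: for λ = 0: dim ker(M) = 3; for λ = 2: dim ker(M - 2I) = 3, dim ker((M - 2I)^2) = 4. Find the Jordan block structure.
λ = 0: successive nullity increments [3] count blocks of size ≥ k; block sizes are [1, 1, 1].
λ = 2: successive nullity increments [3, 1] count blocks of size ≥ k; block sizes are [2, 1, 1].

Jordan blocks: (0, 1), (0, 1), (0, 1), (2, 2), (2, 1), (2, 1)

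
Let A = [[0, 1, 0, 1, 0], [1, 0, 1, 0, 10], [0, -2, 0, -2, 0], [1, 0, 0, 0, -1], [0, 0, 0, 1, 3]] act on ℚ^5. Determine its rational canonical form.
The invariant factors of A (the non-unit diagonal entries of the Smith normal form of xI - A over ℚ[x]) are x(x - 3)(x^3 + x + 3), each dividing the next. The characteristic polynomial is their product, x(x - 3)(x^3 + x + 3).

The rational canonical form is the block-diagonal matrix of companion matrices C(f_i):
R = [[0, 0, 0, 0, 0], [1, 0, 0, 0, 9], [0, 1, 0, 0, 0], [0, 0, 1, 0, -1], [0, 0, 0, 1, 3]].

Note the characteristic polynomial does not split into linear factors over ℚ, so A has no Jordan form over ℚ; the rational canonical form exists over any field.

R = [[0, 0, 0, 0, 0], [1, 0, 0, 0, 9], [0, 1, 0, 0, 0], [0, 0, 1, 0, -1], [0, 0, 0, 1, 3]]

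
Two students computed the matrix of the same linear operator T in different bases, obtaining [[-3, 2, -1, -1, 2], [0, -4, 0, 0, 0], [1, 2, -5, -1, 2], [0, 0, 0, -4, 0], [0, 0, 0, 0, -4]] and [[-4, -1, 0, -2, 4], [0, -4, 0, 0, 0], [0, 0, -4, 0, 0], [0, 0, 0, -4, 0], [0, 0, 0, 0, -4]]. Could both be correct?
Yes.

Two matrices over a field are similar if and only if they have the same invariant factors.

Both A and B have characteristic polynomial (x + 4)^5 and minimal polynomial (x + 4)^2. Computing further, both have invariant factors x + 4, x + 4, x + 4, (x + 4)^2. Hence A and B are similar.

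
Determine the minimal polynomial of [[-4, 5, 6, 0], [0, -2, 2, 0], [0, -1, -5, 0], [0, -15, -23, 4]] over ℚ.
The characteristic polynomial factors as (x - 4)(x + 3)(x + 4)^2. The minimal polynomial is ∏(x - λ)^{k_λ} where k_λ is the size of the largest Jordan block at λ.

For λ = -4: rank(A + 4I) = 3, and the largest Jordan block has size 2 (the smallest k with rank((A + 4I)^k) = rank((A + 4I)^(k+1))).
For λ = -3: rank(A + 3I) = 3, and the largest Jordan block has size 1 (the smallest k with rank((A + 3I)^k) = rank((A + 3I)^(k+1))).
For λ = 4: rank(A - 4I) = 3, and the largest Jordan block has size 1 (the smallest k with rank((A - 4I)^k) = rank((A - 4I)^(k+1))).

So m_A(x) = (x - 4)(x + 3)(x + 4)^2.

m_A(x) = (x - 4)(x + 3)(x + 4)^2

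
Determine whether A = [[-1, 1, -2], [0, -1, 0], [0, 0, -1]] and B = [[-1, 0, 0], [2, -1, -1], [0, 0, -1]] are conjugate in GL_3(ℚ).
Two matrices over a field are similar if and only if they have the same invariant factors.

Both A and B have characteristic polynomial (x + 1)^3 and minimal polynomial (x + 1)^2. Computing further, both have invariant factors x + 1, (x + 1)^2. Hence A and B are similar.

Yes.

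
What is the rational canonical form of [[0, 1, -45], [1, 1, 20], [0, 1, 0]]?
The invariant factors of A (the non-unit diagonal entries of the Smith normal form of xI - A over ℚ[x]) are (x - 3)^2(x + 5), each dividing the next. The characteristic polynomial is their product, (x - 3)^2(x + 5).

The rational canonical form is the block-diagonal matrix of companion matrices C(f_i):
R = [[0, 0, -45], [1, 0, 21], [0, 1, 1]].

R = [[0, 0, -45], [1, 0, 21], [0, 1, 1]]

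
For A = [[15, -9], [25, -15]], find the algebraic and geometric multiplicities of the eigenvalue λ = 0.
The characteristic polynomial is x^2, so the factor x appears with exponent 2: the algebraic multiplicity is 2.

rank(A) = 1, so the eigenspace has dimension 2 - 1 = 1: the geometric multiplicity is 1.

Since 1 < 2, A is not diagonalizable.

algebraic multiplicity 2, geometric multiplicity 1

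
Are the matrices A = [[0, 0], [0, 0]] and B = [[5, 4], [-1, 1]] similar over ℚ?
No.

trace(A) = 0 but trace(B) = 6. The trace is a similarity invariant, so A and B are not similar.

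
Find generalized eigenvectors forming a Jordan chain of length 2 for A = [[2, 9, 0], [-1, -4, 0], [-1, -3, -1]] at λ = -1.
We seek v_1 ∈ ker((A + I)^2) \ ker(A + I), then set v_{i+1} = (A + I) v_i.

One such chain is v_1 = [[-2, 1, 1]]^T, v_2 = [[3, -1, -1]]^T. Check: (A + I) v_2 = [[0, 0, 0]]^T = 0.

v_1 = [[-2, 1, 1]]^T, v_2 = [[3, -1, -1]]^T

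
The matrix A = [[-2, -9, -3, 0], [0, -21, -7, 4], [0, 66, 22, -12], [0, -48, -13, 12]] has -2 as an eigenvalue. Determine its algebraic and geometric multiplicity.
algebraic multiplicity 1, geometric multiplicity 1

The characteristic polynomial is (x - 6)^2(x - 1)(x + 2), so the factor x + 2 appears with exponent 1: the algebraic multiplicity is 1.

rank(A + 2I) = 3, so the eigenspace has dimension 4 - 3 = 1: the geometric multiplicity is 1.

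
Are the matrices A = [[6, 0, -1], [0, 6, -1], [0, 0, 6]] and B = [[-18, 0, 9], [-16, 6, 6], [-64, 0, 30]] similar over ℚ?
Two matrices over a field are similar if and only if they have the same invariant factors.

Both A and B have characteristic polynomial (x - 6)^3 and minimal polynomial (x - 6)^2. Computing further, both have invariant factors x - 6, (x - 6)^2. Hence A and B are similar.

Yes.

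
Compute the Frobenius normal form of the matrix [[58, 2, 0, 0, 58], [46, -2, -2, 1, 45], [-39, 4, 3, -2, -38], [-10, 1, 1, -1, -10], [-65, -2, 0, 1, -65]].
The invariant factors of A (the non-unit diagonal entries of the Smith normal form of xI - A over ℚ[x]) are (x + 3)(x + 4)(x^3 - 2x - 2), each dividing the next. The characteristic polynomial is their product, (x + 3)(x + 4)(x^3 - 2x - 2).

The rational canonical form is the block-diagonal matrix of companion matrices C(f_i):
R = [[0, 0, 0, 0, 24], [1, 0, 0, 0, 38], [0, 1, 0, 0, 16], [0, 0, 1, 0, -10], [0, 0, 0, 1, -7]].

Note the characteristic polynomial does not split into linear factors over ℚ, so A has no Jordan form over ℚ; the rational canonical form exists over any field.

R = [[0, 0, 0, 0, 24], [1, 0, 0, 0, 38], [0, 1, 0, 0, 16], [0, 0, 1, 0, -10], [0, 0, 0, 1, -7]]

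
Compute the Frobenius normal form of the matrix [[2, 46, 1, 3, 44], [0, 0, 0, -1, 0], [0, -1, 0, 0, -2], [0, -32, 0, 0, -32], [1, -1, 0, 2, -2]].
The invariant factors of A (the non-unit diagonal entries of the Smith normal form of xI - A over ℚ[x]) are (x - 4)(x + 4)(x^3 + 2), each dividing the next. The characteristic polynomial is their product, (x - 4)(x + 4)(x^3 + 2).

The rational canonical form is the block-diagonal matrix of companion matrices C(f_i):
R = [[0, 0, 0, 0, 32], [1, 0, 0, 0, 0], [0, 1, 0, 0, -2], [0, 0, 1, 0, 16], [0, 0, 0, 1, 0]].

Note the characteristic polynomial does not split into linear factors over ℚ, so A has no Jordan form over ℚ; the rational canonical form exists over any field.

R = [[0, 0, 0, 0, 32], [1, 0, 0, 0, 0], [0, 1, 0, 0, -2], [0, 0, 1, 0, 16], [0, 0, 0, 1, 0]]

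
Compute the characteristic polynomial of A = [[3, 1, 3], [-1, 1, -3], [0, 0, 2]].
χ_A(x) = (x - 2)^3

xI - A = [[x - 3, -1, -3], [1, x - 1, 3], [0, 0, x - 2]].

Expanding det(xI - A) along the first row:
det(xI - A) = + (x - 3)·det([[x - 1, 3], [0, x - 2]]) - (-1)·det([[1, 3], [0, x - 2]]) + (-3)·det([[1, x - 1], [0, 0]]).

Evaluating gives χ_A(x) = x^3 - 6x^2 + 12x - 8 = (x - 2)^3.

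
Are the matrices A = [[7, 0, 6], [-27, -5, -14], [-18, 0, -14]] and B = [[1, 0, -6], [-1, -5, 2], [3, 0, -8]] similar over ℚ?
Yes.

Two matrices over a field are similar if and only if they have the same invariant factors.

Both A and B have characteristic polynomial (x + 2)(x + 5)^2 and minimal polynomial (x + 2)(x + 5)^2. Computing further, both have invariant factors (x + 2)(x + 5)^2. Hence A and B are similar.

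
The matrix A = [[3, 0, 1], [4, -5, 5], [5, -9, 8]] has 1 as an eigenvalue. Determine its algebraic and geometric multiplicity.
The characteristic polynomial is (x - 4)(x - 1)^2, so the factor x - 1 appears with exponent 2: the algebraic multiplicity is 2.

rank(A - I) = 2, so the eigenspace has dimension 3 - 2 = 1: the geometric multiplicity is 1.

Since 1 < 2, A is not diagonalizable.

algebraic multiplicity 2, geometric multiplicity 1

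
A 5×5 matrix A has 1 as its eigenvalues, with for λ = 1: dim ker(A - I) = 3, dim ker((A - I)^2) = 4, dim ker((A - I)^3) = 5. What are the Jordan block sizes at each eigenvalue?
λ = 1: successive nullity increments [3, 1, 1] count blocks of size ≥ k; block sizes are [3, 1, 1].

Jordan blocks: (1, 3), (1, 1), (1, 1)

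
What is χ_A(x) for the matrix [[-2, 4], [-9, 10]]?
χ_A(x) = (x - 4)^2

xI - A = [[x + 2, -4], [9, x - 10]].

Expanding det(xI - A) along the first row:
det(xI - A) = + (x + 2)·det([[x - 10]]) - (-4)·det([[9]]).

Evaluating gives χ_A(x) = x^2 - 8x + 16 = (x - 4)^2.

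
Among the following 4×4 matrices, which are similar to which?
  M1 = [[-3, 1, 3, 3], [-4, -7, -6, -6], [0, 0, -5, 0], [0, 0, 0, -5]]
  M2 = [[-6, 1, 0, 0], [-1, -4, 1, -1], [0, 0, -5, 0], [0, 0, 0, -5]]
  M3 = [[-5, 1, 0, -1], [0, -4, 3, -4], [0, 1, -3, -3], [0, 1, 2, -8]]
2 classes: {M1}, {M2, M3}

Characteristic polynomials: χ_{M1} = (x + 5)^4, χ_{M2} = (x + 5)^4, χ_{M3} = (x + 5)^4.

{M1}: invariant factors x + 5, x + 5, (x + 5)^2.

{M2, M3}: invariant factors x + 5, (x + 5)^3.

Matrices are similar if and only if their invariant-factor lists agree; the partition into similarity classes is {M1}, {M2, M3}.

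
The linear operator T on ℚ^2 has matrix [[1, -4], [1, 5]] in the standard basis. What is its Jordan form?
J = [[3, 1], [0, 3]]

The characteristic polynomial is det(xI - A) = (x - 3)^2, so the eigenvalues are 3 (algebraic multiplicity 2).

For λ = 3: rank(A - 3I) = 1, rank((A - 3I)^2) = 0. The eigenspace has dimension 2 - 1 = 1, so there is 1 Jordan block; the rank sequence gives block sizes [2].

Assembling the blocks gives the Jordan form J above.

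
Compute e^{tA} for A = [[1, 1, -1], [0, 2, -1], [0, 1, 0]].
A has Jordan form J = [[1, 1, 0], [0, 1, 0], [0, 0, 1]] with A = PJP^{-1}, so e^{tA} = P e^{tJ} P^{-1}.

For a Jordan block J_k(λ), e^{tJ_k(λ)} = e^{λt} · (I + tN + t^2 N^2/2! + ... + t^{k-1} N^{k-1}/(k-1)!) where N is the nilpotent superdiagonal part.

Assembling the blocks and conjugating back gives the entries of e^{tA} as shown above.

e^{tA} = [[e^{t}, t*e^{t}, -t*e^{t}], [0, (t + 1)*e^{t}, -t*e^{t}], [0, t*e^{t}, (1 - t)*e^{t}]]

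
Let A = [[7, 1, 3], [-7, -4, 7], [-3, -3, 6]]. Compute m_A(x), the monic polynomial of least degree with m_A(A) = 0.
The characteristic polynomial factors as (x - 3)^3. The minimal polynomial is ∏(x - λ)^{k_λ} where k_λ is the size of the largest Jordan block at λ.

For λ = 3: rank(A - 3I) = 2, and the largest Jordan block has size 3 (the smallest k with rank((A - 3I)^k) = rank((A - 3I)^(k+1))).

So m_A(x) = (x - 3)^3.

m_A(x) = (x - 3)^3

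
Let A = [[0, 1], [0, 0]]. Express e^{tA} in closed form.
e^{tA} = [[1, t], [0, 1]]

A has Jordan form J = [[0, 1], [0, 0]] with A = PJP^{-1}, so e^{tA} = P e^{tJ} P^{-1}.

For a Jordan block J_k(λ), e^{tJ_k(λ)} = e^{λt} · (I + tN + t^2 N^2/2! + ... + t^{k-1} N^{k-1}/(k-1)!) where N is the nilpotent superdiagonal part.

Assembling the blocks and conjugating back gives the entries of e^{tA} as shown above.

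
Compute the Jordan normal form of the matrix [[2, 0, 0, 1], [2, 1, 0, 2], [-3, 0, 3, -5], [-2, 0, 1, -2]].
J = [[1, 1, 0, 0], [0, 1, 1, 0], [0, 0, 1, 0], [0, 0, 0, 1]]

The characteristic polynomial is det(xI - A) = (x - 1)^4, so the eigenvalues are 1 (algebraic multiplicity 4).

For λ = 1: rank(A - I) = 2, rank((A - I)^2) = 1, rank((A - I)^3) = 0. The eigenspace has dimension 4 - 2 = 2, so there are 2 Jordan blocks; the rank sequence gives block sizes [3, 1].

Assembling the blocks gives the Jordan form J above.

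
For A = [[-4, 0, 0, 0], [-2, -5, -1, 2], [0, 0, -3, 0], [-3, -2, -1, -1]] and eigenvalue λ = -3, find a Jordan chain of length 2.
v_1 = [[0, 0, 1, 1]]^T, v_2 = [[0, 1, 0, 1]]^T

We seek v_1 ∈ ker((A + 3I)^2) \ ker(A + 3I), then set v_{i+1} = (A + 3I) v_i.

One such chain is v_1 = [[0, 0, 1, 1]]^T, v_2 = [[0, 1, 0, 1]]^T. Check: (A + 3I) v_2 = [[0, 0, 0, 0]]^T = 0.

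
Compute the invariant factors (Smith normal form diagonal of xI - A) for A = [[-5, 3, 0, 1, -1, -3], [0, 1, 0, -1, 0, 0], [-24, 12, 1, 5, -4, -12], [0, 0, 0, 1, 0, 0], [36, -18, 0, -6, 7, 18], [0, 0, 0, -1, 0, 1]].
x - 1, x - 1, (x - 1)^2, (x - 1)^2

The Jordan structure of A has elementary divisors (x - 1)^2, (x - 1)^2, (x - 1), (x - 1). Arranging the block sizes at each eigenvalue in decreasing order and taking row products gives the invariant factors.

Invariant factors (smallest first, each dividing the next): x - 1, x - 1, (x - 1)^2, (x - 1)^2.

Check: the last factor (x - 1)^2 is the minimal polynomial, and the product (x - 1)^6 is the characteristic polynomial.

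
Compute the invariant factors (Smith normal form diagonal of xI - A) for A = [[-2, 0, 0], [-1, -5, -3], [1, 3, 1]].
The Jordan structure of A has elementary divisors (x + 2)^2, (x + 2). Arranging the block sizes at each eigenvalue in decreasing order and taking row products gives the invariant factors.

Invariant factors (smallest first, each dividing the next): x + 2, (x + 2)^2.

Check: the last factor (x + 2)^2 is the minimal polynomial, and the product (x + 2)^3 is the characteristic polynomial.

x + 2, (x + 2)^2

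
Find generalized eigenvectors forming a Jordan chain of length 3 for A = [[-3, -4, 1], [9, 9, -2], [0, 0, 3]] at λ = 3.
We seek v_1 ∈ ker((A - 3I)^3) \ ker((A - 3I)^2), then set v_{i+1} = (A - 3I) v_i.

One such chain is v_1 = [[-4, 6, 1]]^T, v_2 = [[1, -2, 0]]^T, v_3 = [[2, -3, 0]]^T. Check: (A - 3I) v_3 = [[0, 0, 0]]^T = 0.

v_1 = [[-4, 6, 1]]^T, v_2 = [[1, -2, 0]]^T, v_3 = [[2, -3, 0]]^T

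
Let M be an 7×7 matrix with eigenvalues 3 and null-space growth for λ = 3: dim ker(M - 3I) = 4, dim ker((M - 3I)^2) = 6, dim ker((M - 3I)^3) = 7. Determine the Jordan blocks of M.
Jordan blocks: (3, 3), (3, 2), (3, 1), (3, 1)

λ = 3: successive nullity increments [4, 2, 1] count blocks of size ≥ k; block sizes are [3, 2, 1, 1].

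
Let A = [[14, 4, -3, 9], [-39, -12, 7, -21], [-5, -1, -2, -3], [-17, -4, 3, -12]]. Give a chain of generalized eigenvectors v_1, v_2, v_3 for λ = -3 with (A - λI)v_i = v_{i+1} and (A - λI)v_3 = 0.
We seek v_1 ∈ ker((A + 3I)^3) \ ker((A + 3I)^2), then set v_{i+1} = (A + 3I) v_i.

One such chain is v_1 = [[0, 0, 1, 0]]^T, v_2 = [[-3, 7, 1, 3]]^T, v_3 = [[1, -2, 0, -1]]^T. Check: (A + 3I) v_3 = [[0, 0, 0, 0]]^T = 0.

v_1 = [[0, 0, 1, 0]]^T, v_2 = [[-3, 7, 1, 3]]^T, v_3 = [[1, -2, 0, -1]]^T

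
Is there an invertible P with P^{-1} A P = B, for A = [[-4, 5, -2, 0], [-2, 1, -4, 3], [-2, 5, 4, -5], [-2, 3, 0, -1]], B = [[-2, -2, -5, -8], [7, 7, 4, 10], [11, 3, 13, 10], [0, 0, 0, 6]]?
No.

trace(A) = 0 but trace(B) = 24. The trace is a similarity invariant, so A and B are not similar.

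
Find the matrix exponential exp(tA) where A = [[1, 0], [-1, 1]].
A has Jordan form J = [[1, 1], [0, 1]] with A = PJP^{-1}, so e^{tA} = P e^{tJ} P^{-1}.

For a Jordan block J_k(λ), e^{tJ_k(λ)} = e^{λt} · (I + tN + t^2 N^2/2! + ... + t^{k-1} N^{k-1}/(k-1)!) where N is the nilpotent superdiagonal part.

Assembling the blocks and conjugating back gives the entries of e^{tA} as shown above.

e^{tA} = [[e^{t}, 0], [-t*e^{t}, e^{t}]]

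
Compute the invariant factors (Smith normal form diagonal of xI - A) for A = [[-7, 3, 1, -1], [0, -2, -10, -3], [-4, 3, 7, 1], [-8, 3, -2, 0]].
(x - 1)^3(x + 5)

The Jordan structure of A has elementary divisors (x + 5), (x - 1)^3. Arranging the block sizes at each eigenvalue in decreasing order and taking row products gives the invariant factors.

Invariant factors (smallest first, each dividing the next): (x - 1)^3(x + 5).

Check: the last factor (x - 1)^3(x + 5) is the minimal polynomial, and the product (x - 1)^3(x + 5) is the characteristic polynomial.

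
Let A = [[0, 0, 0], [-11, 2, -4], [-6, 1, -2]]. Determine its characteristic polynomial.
xI - A = [[x, 0, 0], [11, x - 2, 4], [6, -1, x + 2]].

Expanding det(xI - A) along the first row:
det(xI - A) = + (x)·det([[x - 2, 4], [-1, x + 2]]) - (0)·det([[11, 4], [6, x + 2]]) + (0)·det([[11, x - 2], [6, -1]]).

Evaluating gives χ_A(x) = x^3.

χ_A(x) = x^3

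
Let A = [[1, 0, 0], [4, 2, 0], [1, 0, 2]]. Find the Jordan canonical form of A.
J = [[1, 0, 0], [0, 2, 0], [0, 0, 2]]

The characteristic polynomial is det(xI - A) = (x - 2)^2(x - 1), so the eigenvalues are 1 (algebraic multiplicity 1), 2 (algebraic multiplicity 2).

For λ = 1: algebraic multiplicity 1 gives one 1×1 block.

For λ = 2: rank(A - 2I) = 1. The eigenspace has dimension 3 - 1 = 2, so there are 2 Jordan blocks; the rank sequence gives block sizes [1, 1].

Assembling the blocks gives the Jordan form J above.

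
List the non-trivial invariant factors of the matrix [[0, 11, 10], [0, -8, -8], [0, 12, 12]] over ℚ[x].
The Jordan structure of A has elementary divisors x^2, (x - 4). Arranging the block sizes at each eigenvalue in decreasing order and taking row products gives the invariant factors.

Invariant factors (smallest first, each dividing the next): x^2(x - 4).

Check: the last factor x^2(x - 4) is the minimal polynomial, and the product x^2(x - 4) is the characteristic polynomial.

x^2(x - 4)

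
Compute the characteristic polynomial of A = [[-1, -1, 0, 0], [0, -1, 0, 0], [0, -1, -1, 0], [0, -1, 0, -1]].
χ_A(x) = (x + 1)^4

xI - A = [[x + 1, 1, 0, 0], [0, x + 1, 0, 0], [0, 1, x + 1, 0], [0, 1, 0, x + 1]].

Expanding det(xI - A) along the first row:
det(xI - A) = + (x + 1)·det([[x + 1, 0, 0], [1, x + 1, 0], [1, 0, x + 1]]) - (1)·det([[0, 0, 0], [0, x + 1, 0], [0, 0, x + 1]]) + (0)·det([[0, x + 1, 0], [0, 1, 0], [0, 1, x + 1]]) - (0)·det([[0, x + 1, 0], [0, 1, x + 1], [0, 1, 0]]).

Evaluating gives χ_A(x) = x^4 + 4x^3 + 6x^2 + 4x + 1 = (x + 1)^4.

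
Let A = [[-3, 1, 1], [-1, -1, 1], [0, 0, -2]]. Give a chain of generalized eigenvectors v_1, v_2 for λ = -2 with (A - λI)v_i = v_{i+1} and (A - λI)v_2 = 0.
We seek v_1 ∈ ker((A + 2I)^2) \ ker(A + 2I), then set v_{i+1} = (A + 2I) v_i.

One such chain is v_1 = [[0, 3, -2]]^T, v_2 = [[1, 1, 0]]^T. Check: (A + 2I) v_2 = [[0, 0, 0]]^T = 0.

v_1 = [[0, 3, -2]]^T, v_2 = [[1, 1, 0]]^T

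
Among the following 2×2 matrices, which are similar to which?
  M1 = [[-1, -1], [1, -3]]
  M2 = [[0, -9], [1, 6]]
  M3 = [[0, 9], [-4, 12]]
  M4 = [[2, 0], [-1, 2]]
Characteristic polynomials: χ_{M1} = (x + 2)^2, χ_{M2} = (x - 3)^2, χ_{M3} = (x - 6)^2, χ_{M4} = (x - 2)^2.

{M1}: invariant factors (x + 2)^2.

{M2}: invariant factors (x - 3)^2.

{M3}: invariant factors (x - 6)^2.

{M4}: invariant factors (x - 2)^2.

Matrices are similar if and only if their invariant-factor lists agree; the partition into similarity classes is {M1}, {M2}, {M3}, {M4}.

4 classes: {M1}, {M2}, {M3}, {M4}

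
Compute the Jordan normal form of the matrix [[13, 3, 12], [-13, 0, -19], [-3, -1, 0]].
J = [[4, 1, 0], [0, 4, 0], [0, 0, 5]]

The characteristic polynomial is det(xI - A) = (x - 5)(x - 4)^2, so the eigenvalues are 4 (algebraic multiplicity 2), 5 (algebraic multiplicity 1).

For λ = 4: rank(A - 4I) = 2, rank((A - 4I)^2) = 1. The eigenspace has dimension 3 - 2 = 1, so there is 1 Jordan block; the rank sequence gives block sizes [2].

For λ = 5: algebraic multiplicity 1 gives one 1×1 block.

Assembling the blocks gives the Jordan form J above.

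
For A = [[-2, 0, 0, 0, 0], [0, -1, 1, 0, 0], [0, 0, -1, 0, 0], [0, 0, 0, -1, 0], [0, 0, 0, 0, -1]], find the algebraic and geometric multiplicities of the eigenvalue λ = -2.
algebraic multiplicity 1, geometric multiplicity 1

The characteristic polynomial is (x + 1)^4(x + 2), so the factor x + 2 appears with exponent 1: the algebraic multiplicity is 1.

rank(A + 2I) = 4, so the eigenspace has dimension 5 - 4 = 1: the geometric multiplicity is 1.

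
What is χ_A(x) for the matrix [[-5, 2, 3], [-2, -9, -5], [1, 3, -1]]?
xI - A = [[x + 5, -2, -3], [2, x + 9, 5], [-1, -3, x + 1]].

Expanding det(xI - A) along the first row:
det(xI - A) = + (x + 5)·det([[x + 9, 5], [-3, x + 1]]) - (-2)·det([[2, 5], [-1, x + 1]]) + (-3)·det([[2, x + 9], [-1, -3]]).

Evaluating gives χ_A(x) = x^3 + 15x^2 + 75x + 125 = (x + 5)^3.

χ_A(x) = (x + 5)^3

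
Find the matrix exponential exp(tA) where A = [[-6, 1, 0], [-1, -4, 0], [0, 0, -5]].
e^{tA} = [[(1 - t)*e^{-5*t}, t*e^{-5*t}, 0], [-t*e^{-5*t}, (t + 1)*e^{-5*t}, 0], [0, 0, e^{-5*t}]]

A has Jordan form J = [[-5, 1, 0], [0, -5, 0], [0, 0, -5]] with A = PJP^{-1}, so e^{tA} = P e^{tJ} P^{-1}.

For a Jordan block J_k(λ), e^{tJ_k(λ)} = e^{λt} · (I + tN + t^2 N^2/2! + ... + t^{k-1} N^{k-1}/(k-1)!) where N is the nilpotent superdiagonal part.

Assembling the blocks and conjugating back gives the entries of e^{tA} as shown above.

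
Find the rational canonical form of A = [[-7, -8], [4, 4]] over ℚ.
The invariant factors of A (the non-unit diagonal entries of the Smith normal form of xI - A over ℚ[x]) are x^2 + 3x + 4, each dividing the next. The characteristic polynomial is their product, x^2 + 3x + 4.

The rational canonical form is the block-diagonal matrix of companion matrices C(f_i):
R = [[0, -4], [1, -3]].

Note the characteristic polynomial does not split into linear factors over ℚ, so A has no Jordan form over ℚ; the rational canonical form exists over any field.

R = [[0, -4], [1, -3]]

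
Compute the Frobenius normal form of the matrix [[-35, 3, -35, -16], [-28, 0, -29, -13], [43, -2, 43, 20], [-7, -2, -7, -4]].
R = [[0, 0, 0, -16], [1, 0, 0, -16], [0, 1, 0, 4], [0, 0, 1, 4]]

The invariant factors of A (the non-unit diagonal entries of the Smith normal form of xI - A over ℚ[x]) are (x^2 - 2x - 4)^2, each dividing the next. The characteristic polynomial is their product, (x^2 - 2x - 4)^2.

The rational canonical form is the block-diagonal matrix of companion matrices C(f_i):
R = [[0, 0, 0, -16], [1, 0, 0, -16], [0, 1, 0, 4], [0, 0, 1, 4]].

Note the characteristic polynomial does not split into linear factors over ℚ, so A has no Jordan form over ℚ; the rational canonical form exists over any field.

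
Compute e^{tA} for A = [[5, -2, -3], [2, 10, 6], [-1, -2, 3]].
A has Jordan form J = [[6, 1, 0], [0, 6, 0], [0, 0, 6]] with A = PJP^{-1}, so e^{tA} = P e^{tJ} P^{-1}.

For a Jordan block J_k(λ), e^{tJ_k(λ)} = e^{λt} · (I + tN + t^2 N^2/2! + ... + t^{k-1} N^{k-1}/(k-1)!) where N is the nilpotent superdiagonal part.

Assembling the blocks and conjugating back gives the entries of e^{tA} as shown above.

e^{tA} = [[(1 - t)*e^{6*t}, -2*t*e^{6*t}, -3*t*e^{6*t}], [2*t*e^{6*t}, (4*t + 1)*e^{6*t}, 6*t*e^{6*t}], [-t*e^{6*t}, -2*t*e^{6*t}, (1 - 3*t)*e^{6*t}]]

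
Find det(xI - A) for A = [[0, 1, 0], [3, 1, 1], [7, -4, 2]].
xI - A = [[x, -1, 0], [-3, x - 1, -1], [-7, 4, x - 2]].

Expanding det(xI - A) along the first row:
det(xI - A) = + (x)·det([[x - 1, -1], [4, x - 2]]) - (-1)·det([[-3, -1], [-7, x - 2]]) + (0)·det([[-3, x - 1], [-7, 4]]).

Evaluating gives χ_A(x) = x^3 - 3x^2 + 3x - 1 = (x - 1)^3.

χ_A(x) = (x - 1)^3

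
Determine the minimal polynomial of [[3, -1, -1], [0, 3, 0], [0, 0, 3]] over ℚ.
m_A(x) = (x - 3)^2

The characteristic polynomial factors as (x - 3)^3. The minimal polynomial is ∏(x - λ)^{k_λ} where k_λ is the size of the largest Jordan block at λ.

For λ = 3: rank(A - 3I) = 1, and the largest Jordan block has size 2 (the smallest k with rank((A - 3I)^k) = rank((A - 3I)^(k+1))).

So m_A(x) = (x - 3)^2.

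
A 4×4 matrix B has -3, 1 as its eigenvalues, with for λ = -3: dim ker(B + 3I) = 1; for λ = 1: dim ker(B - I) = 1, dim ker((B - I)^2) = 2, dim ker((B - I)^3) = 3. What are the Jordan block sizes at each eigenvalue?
Jordan blocks: (-3, 1), (1, 3)

λ = -3: successive nullity increments [1] count blocks of size ≥ k; block sizes are [1].
λ = 1: successive nullity increments [1, 1, 1] count blocks of size ≥ k; block sizes are [3].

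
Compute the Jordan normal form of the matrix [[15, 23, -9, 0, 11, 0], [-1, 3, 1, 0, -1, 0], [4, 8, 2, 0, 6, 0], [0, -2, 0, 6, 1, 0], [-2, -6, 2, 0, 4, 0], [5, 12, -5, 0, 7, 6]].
J = [[6, 1, 0, 0, 0, 0], [0, 6, 1, 0, 0, 0], [0, 0, 6, 0, 0, 0], [0, 0, 0, 6, 1, 0], [0, 0, 0, 0, 6, 0], [0, 0, 0, 0, 0, 6]]

The characteristic polynomial is det(xI - A) = (x - 6)^6, so the eigenvalues are 6 (algebraic multiplicity 6).

For λ = 6: rank(A - 6I) = 3, rank((A - 6I)^2) = 1, rank((A - 6I)^3) = 0. The eigenspace has dimension 6 - 3 = 3, so there are 3 Jordan blocks; the rank sequence gives block sizes [3, 2, 1].

Assembling the blocks gives the Jordan form J above.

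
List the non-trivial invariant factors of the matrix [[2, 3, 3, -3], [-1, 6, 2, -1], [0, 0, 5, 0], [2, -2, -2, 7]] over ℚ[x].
x - 5, (x - 5)^3

The Jordan structure of A has elementary divisors (x - 5)^3, (x - 5). Arranging the block sizes at each eigenvalue in decreasing order and taking row products gives the invariant factors.

Invariant factors (smallest first, each dividing the next): x - 5, (x - 5)^3.

Check: the last factor (x - 5)^3 is the minimal polynomial, and the product (x - 5)^4 is the characteristic polynomial.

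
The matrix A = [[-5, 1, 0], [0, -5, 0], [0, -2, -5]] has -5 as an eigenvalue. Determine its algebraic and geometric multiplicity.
algebraic multiplicity 3, geometric multiplicity 2

The characteristic polynomial is (x + 5)^3, so the factor x + 5 appears with exponent 3: the algebraic multiplicity is 3.

rank(A + 5I) = 1, so the eigenspace has dimension 3 - 1 = 2: the geometric multiplicity is 2.

Since 2 < 3, A is not diagonalizable.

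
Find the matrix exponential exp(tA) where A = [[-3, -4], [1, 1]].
e^{tA} = [[(1 - 2*t)*e^{-t}, -4*t*e^{-t}], [t*e^{-t}, (2*t + 1)*e^{-t}]]

A has Jordan form J = [[-1, 1], [0, -1]] with A = PJP^{-1}, so e^{tA} = P e^{tJ} P^{-1}.

For a Jordan block J_k(λ), e^{tJ_k(λ)} = e^{λt} · (I + tN + t^2 N^2/2! + ... + t^{k-1} N^{k-1}/(k-1)!) where N is the nilpotent superdiagonal part.

Assembling the blocks and conjugating back gives the entries of e^{tA} as shown above.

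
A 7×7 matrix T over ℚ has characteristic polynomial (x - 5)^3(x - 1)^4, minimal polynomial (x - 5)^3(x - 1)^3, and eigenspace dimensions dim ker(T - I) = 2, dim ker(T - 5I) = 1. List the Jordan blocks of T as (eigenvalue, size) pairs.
Jordan blocks: (1, 3), (1, 1), (5, 3)

λ = 1: algebraic multiplicity 4 (exponent in χ_T), largest block size 3 (exponent in m_T), 2 blocks (geometric multiplicity). These force block sizes [3, 1].
λ = 5: algebraic multiplicity 3 (exponent in χ_T), largest block size 3 (exponent in m_T), 1 block (geometric multiplicity). This forces block sizes [3].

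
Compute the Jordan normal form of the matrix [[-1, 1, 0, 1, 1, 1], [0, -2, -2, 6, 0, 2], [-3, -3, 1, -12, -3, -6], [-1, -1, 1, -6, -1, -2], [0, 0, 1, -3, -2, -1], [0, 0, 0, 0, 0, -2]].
J = [[-2, 1, 0, 0, 0, 0], [0, -2, 0, 0, 0, 0], [0, 0, -2, 1, 0, 0], [0, 0, 0, -2, 0, 0], [0, 0, 0, 0, -2, 0], [0, 0, 0, 0, 0, -2]]

The characteristic polynomial is det(xI - A) = (x + 2)^6, so the eigenvalues are -2 (algebraic multiplicity 6).

For λ = -2: rank(A + 2I) = 2, rank((A + 2I)^2) = 0. The eigenspace has dimension 6 - 2 = 4, so there are 4 Jordan blocks; the rank sequence gives block sizes [2, 2, 1, 1].

Assembling the blocks gives the Jordan form J above.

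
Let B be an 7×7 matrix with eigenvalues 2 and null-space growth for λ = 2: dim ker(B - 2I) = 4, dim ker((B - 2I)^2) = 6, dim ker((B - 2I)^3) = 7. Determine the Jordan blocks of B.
λ = 2: successive nullity increments [4, 2, 1] count blocks of size ≥ k; block sizes are [3, 2, 1, 1].

Jordan blocks: (2, 3), (2, 2), (2, 1), (2, 1)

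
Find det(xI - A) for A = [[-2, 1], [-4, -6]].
xI - A = [[x + 2, -1], [4, x + 6]].

Expanding det(xI - A) along the first row:
det(xI - A) = + (x + 2)·det([[x + 6]]) - (-1)·det([[4]]).

Evaluating gives χ_A(x) = x^2 + 8x + 16 = (x + 4)^2.

χ_A(x) = (x + 4)^2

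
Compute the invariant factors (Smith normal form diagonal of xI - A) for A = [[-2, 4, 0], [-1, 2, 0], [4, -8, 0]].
The Jordan structure of A has elementary divisors x^2, x. Arranging the block sizes at each eigenvalue in decreasing order and taking row products gives the invariant factors.

Invariant factors (smallest first, each dividing the next): x, x^2.

Check: the last factor x^2 is the minimal polynomial, and the product x^3 is the characteristic polynomial.

x, x^2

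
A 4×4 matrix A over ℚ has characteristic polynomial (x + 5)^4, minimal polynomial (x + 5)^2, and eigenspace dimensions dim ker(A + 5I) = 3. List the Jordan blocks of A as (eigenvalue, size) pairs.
Jordan blocks: (-5, 2), (-5, 1), (-5, 1)

λ = -5: algebraic multiplicity 4 (exponent in χ_A), largest block size 2 (exponent in m_A), 3 blocks (geometric multiplicity). These force block sizes [2, 1, 1].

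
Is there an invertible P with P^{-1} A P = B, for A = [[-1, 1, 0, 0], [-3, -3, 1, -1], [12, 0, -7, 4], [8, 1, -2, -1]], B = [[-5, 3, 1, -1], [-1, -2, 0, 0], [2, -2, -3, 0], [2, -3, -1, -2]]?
Two matrices over a field are similar if and only if they have the same invariant factors.

Both A and B have characteristic polynomial (x + 3)^4 and minimal polynomial (x + 3)^3. Computing further, both have invariant factors x + 3, (x + 3)^3. Hence A and B are similar.

Yes.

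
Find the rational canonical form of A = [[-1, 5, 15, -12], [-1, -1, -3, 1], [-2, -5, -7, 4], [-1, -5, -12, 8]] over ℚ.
The invariant factors of A (the non-unit diagonal entries of the Smith normal form of xI - A over ℚ[x]) are (x + 1)(x^3 + 4x + 1), each dividing the next. The characteristic polynomial is their product, (x + 1)(x^3 + 4x + 1).

The rational canonical form is the block-diagonal matrix of companion matrices C(f_i):
R = [[0, 0, 0, -1], [1, 0, 0, -5], [0, 1, 0, -4], [0, 0, 1, -1]].

Note the characteristic polynomial does not split into linear factors over ℚ, so A has no Jordan form over ℚ; the rational canonical form exists over any field.

R = [[0, 0, 0, -1], [1, 0, 0, -5], [0, 1, 0, -4], [0, 0, 1, -1]]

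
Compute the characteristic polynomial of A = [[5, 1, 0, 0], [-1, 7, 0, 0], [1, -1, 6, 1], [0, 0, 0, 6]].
χ_A(x) = (x - 6)^4

xI - A = [[x - 5, -1, 0, 0], [1, x - 7, 0, 0], [-1, 1, x - 6, -1], [0, 0, 0, x - 6]].

Expanding det(xI - A) along the first row:
det(xI - A) = + (x - 5)·det([[x - 7, 0, 0], [1, x - 6, -1], [0, 0, x - 6]]) - (-1)·det([[1, 0, 0], [-1, x - 6, -1], [0, 0, x - 6]]) + (0)·det([[1, x - 7, 0], [-1, 1, -1], [0, 0, x - 6]]) - (0)·det([[1, x - 7, 0], [-1, 1, x - 6], [0, 0, 0]]).

Evaluating gives χ_A(x) = x^4 - 24x^3 + 216x^2 - 864x + 1296 = (x - 6)^4.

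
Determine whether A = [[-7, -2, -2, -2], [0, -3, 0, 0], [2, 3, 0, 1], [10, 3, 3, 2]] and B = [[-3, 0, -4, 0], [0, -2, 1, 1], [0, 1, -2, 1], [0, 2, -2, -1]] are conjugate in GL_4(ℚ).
Yes.

Two matrices over a field are similar if and only if they have the same invariant factors.

Both A and B have characteristic polynomial (x + 1)^2(x + 3)^2 and minimal polynomial (x + 1)^2(x + 3). Computing further, both have invariant factors x + 3, (x + 1)^2(x + 3). Hence A and B are similar.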